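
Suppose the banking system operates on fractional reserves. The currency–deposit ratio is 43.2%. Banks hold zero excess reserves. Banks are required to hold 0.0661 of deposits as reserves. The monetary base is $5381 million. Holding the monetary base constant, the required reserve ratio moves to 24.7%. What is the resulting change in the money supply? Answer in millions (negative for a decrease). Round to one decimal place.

Initially m₁ = (1 + 0.432) / (0.0661 + 0.432) ≈ 2.874925, so M₁ = 2.874925 × 5381 ≈ 15469.9714 million.
After the change m₂ = (1 + 0.432) / (0.247 + 0.432) ≈ 2.108984, so M₂ = 2.108984 × 5381 ≈ 11348.4429 million.
ΔM = M₂ − M₁ = 11348.4429 − 15469.9714 = -4121.5285 million.

-4121.5 million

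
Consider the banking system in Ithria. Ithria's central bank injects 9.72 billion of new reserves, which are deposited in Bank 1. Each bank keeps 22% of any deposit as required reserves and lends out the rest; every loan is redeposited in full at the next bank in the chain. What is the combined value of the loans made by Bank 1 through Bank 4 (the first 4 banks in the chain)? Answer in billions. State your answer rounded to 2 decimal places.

21.71 billion

Bank i lends (1 − rr)^i of the original deposit: Bank 1 lends 9.72·0.7800 = 7.5816, Bank 2 lends 9.72·0.7800² ≈ 5.9136, and so on.
Summing a geometric series: total = 9.72·[0.7800·(1 − 0.7800^4) / (1 − 0.7800)] ≈ 21.7058 billion.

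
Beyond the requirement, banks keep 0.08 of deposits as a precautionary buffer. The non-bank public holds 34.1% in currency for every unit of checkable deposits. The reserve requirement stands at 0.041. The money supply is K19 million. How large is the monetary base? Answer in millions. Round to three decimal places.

K6.546 million

The money multiplier is m = (1 + c) / (rr + e + c) = (1 + 0.341) / (0.041 + 0.08 + 0.341) ≈ 2.902597.
MB = M / m = 19 / 2.902597 ≈ 6.5459 million.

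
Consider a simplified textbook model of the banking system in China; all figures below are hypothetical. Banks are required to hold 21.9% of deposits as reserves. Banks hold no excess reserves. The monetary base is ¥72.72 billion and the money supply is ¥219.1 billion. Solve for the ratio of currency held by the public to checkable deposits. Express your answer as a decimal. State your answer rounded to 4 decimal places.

0.1690

Using m = M/MB = 219.1/72.72 ≈ 3.012926. From m = (1 + c)/(c + rr + e), rearranging gives 1 + c = m·(c + rr + e), so c·(1 − m) = m·(rr + e) − 1.
Hence c = [m·(rr + e) − 1]/(1 − m) = [3.012926 × (0.219 + 0) − 1] / (1 − 3.012926) ≈ 0.168992.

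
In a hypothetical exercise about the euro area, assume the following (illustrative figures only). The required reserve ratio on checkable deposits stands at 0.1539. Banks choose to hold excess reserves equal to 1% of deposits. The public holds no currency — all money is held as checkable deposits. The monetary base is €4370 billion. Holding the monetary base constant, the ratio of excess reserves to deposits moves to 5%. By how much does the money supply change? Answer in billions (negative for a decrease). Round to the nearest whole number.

Initially m₁ = 1 / (0.1539 + 0.01) ≈ 6.10128, so M₁ = 6.10128 × 4370 = 26662.5936 billion.
After the change m₂ = 1 / (0.1539 + 0.05) ≈ 4.90436, so M₂ = 4.90436 × 4370 = 21432.0532 billion.
ΔM = M₂ − M₁ = 21432.0532 − 26662.5936 = -5230.5404 billion.

-5231 billion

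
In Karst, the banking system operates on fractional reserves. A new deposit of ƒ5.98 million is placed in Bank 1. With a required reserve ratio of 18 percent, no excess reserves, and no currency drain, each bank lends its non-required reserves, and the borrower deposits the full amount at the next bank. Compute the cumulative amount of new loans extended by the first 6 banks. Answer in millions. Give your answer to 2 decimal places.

ƒ18.96 million

Bank i lends (1 − rr)^i of the original deposit: Bank 1 lends 5.98·0.8200 = 4.9036, Bank 2 lends 5.98·0.8200² ≈ 4.0210, and so on.
Summing a geometric series: total = 5.98·[0.8200·(1 − 0.8200^6) / (1 − 0.8200)] ≈ 18.9604 million.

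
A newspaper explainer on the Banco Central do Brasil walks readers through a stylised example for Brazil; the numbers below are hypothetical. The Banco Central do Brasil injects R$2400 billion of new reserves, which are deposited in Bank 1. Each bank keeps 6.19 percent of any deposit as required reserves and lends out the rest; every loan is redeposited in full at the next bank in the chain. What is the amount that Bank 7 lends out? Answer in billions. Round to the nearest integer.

R$1534 billion

Each bank lends a fraction (1 − rr) = 0.9381 of the deposit it receives, so Bank 7 receives 2400·0.9381^6 and lends 2400·0.9381^7 ≈ 1534.4587 billion.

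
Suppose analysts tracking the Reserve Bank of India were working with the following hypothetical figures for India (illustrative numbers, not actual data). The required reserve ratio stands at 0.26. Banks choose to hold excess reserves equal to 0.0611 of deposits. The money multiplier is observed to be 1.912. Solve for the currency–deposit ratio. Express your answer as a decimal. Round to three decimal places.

0.423

Using m = 1.912. From m = (1 + c)/(c + rr + e), rearranging gives 1 + c = m·(c + rr + e), so c·(1 − m) = m·(rr + e) − 1.
Hence c = [m·(rr + e) − 1]/(1 − m) = [1.912 × (0.26 + 0.0611) − 1] / (1 − 1.912) ≈ 0.423308.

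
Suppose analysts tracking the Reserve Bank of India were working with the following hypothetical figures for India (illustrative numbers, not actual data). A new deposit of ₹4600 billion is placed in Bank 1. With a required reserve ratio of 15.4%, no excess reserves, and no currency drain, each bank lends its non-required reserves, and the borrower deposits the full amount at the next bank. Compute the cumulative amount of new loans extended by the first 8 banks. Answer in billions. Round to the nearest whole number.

Bank i lends (1 − rr)^i of the original deposit: Bank 1 lends 4600·0.8460 = 3891.6000, Bank 2 lends 4600·0.8460² = 3292.2936, and so on.
Summing a geometric series: total = 4600·[0.8460·(1 − 0.8460^8) / (1 − 0.8460)] ≈ 18639.2619 billion.

₹18639 billion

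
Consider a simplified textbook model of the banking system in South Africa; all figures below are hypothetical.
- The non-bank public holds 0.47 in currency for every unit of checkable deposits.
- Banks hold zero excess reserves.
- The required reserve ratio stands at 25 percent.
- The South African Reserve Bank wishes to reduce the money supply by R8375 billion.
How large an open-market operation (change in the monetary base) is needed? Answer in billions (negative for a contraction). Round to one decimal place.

-4102.0 billion

The money multiplier is m = (1 + c) / (rr + c) = (1 + 0.47) / (0.25 + 0.47) ≈ 2.041667.
ΔMB = ΔM / m = (−8375) / 2.041667 ≈ -4102.0401 billion.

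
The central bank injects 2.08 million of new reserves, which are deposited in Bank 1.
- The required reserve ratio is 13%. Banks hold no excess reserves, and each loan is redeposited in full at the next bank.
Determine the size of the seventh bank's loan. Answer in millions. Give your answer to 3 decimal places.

0.785 million

Each bank lends a fraction (1 − rr) = 0.8700 of the deposit it receives, so Bank 7 receives 2.08·0.8700^6 and lends 2.08·0.8700^7 ≈ 0.7847 million.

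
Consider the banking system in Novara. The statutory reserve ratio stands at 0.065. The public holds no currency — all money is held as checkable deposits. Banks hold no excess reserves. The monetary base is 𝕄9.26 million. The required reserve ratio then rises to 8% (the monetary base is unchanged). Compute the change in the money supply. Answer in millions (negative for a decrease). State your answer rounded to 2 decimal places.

-26.71 million

Initially m₁ = 1 / (0.065) ≈ 15.3846, so M₁ = 15.3846 × 9.26 ≈ 142.4614 million.
After the change m₂ = 1 / (0.08) = 12.5, so M₂ = 12.5 × 9.26 = 115.75 million.
ΔM = M₂ − M₁ = 115.75 − 142.4614 = -26.7114 million.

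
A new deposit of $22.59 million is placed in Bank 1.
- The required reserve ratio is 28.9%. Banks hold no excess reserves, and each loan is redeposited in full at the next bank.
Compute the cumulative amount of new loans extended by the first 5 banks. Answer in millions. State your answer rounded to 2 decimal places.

$45.48 million

Bank i lends (1 − rr)^i of the original deposit: Bank 1 lends 22.59·0.7110 ≈ 16.0615, Bank 2 lends 22.59·0.7110² ≈ 11.4197, and so on.
Summing a geometric series: total = 22.59·[0.7110·(1 − 0.7110^5) / (1 − 0.7110)] ≈ 45.4781 million.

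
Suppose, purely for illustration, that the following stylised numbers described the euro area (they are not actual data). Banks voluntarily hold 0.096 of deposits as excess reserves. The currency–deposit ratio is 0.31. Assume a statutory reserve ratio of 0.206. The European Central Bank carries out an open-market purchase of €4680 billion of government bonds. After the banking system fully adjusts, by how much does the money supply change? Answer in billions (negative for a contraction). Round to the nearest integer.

€10018 billion

The money multiplier is m = (1 + c) / (rr + e + c) = (1 + 0.31) / (0.206 + 0.096 + 0.31) ≈ 2.14052.
The purchase adds 4680 billion of base, so ΔM = m × ΔMB = 2.14052 × (+4680) = 10017.6336 billion.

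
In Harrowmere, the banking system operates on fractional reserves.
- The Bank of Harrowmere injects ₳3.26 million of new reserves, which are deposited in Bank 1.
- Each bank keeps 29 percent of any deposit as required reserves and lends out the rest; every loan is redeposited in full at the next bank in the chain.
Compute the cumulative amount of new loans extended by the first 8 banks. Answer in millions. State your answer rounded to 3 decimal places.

Bank i lends (1 − rr)^i of the original deposit: Bank 1 lends 3.26·0.7100 = 2.3146, Bank 2 lends 3.26·0.7100² ≈ 1.6434, and so on.
Summing a geometric series: total = 3.26·[0.7100·(1 − 0.7100^8) / (1 − 0.7100)] ≈ 7.4660 million.

₳7.466 million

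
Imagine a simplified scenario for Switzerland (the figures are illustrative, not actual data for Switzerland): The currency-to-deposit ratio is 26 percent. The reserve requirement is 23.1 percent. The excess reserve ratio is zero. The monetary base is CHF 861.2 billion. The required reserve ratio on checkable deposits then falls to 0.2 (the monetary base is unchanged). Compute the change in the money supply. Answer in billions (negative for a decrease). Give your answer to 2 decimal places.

Initially m₁ = (1 + 0.26) / (0.231 + 0.26) ≈ 2.566191, so M₁ = 2.566191 × 861.2 ≈ 2210.0037 billion.
After the change m₂ = (1 + 0.26) / (0.2 + 0.26) ≈ 2.739130, so M₂ = 2.739130 × 861.2 ≈ 2358.9388 billion.
ΔM = M₂ − M₁ = 2358.9388 − 2210.0037 = 148.9351 billion.

CHF 148.94 billion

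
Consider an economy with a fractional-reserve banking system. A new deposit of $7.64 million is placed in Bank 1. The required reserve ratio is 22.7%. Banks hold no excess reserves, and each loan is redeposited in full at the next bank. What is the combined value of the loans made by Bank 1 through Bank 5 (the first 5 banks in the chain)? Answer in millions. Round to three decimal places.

Bank i lends (1 − rr)^i of the original deposit: Bank 1 lends 7.64·0.7730 ≈ 5.9057, Bank 2 lends 7.64·0.7730² ≈ 4.5651, and so on.
Summing a geometric series: total = 7.64·[0.7730·(1 − 0.7730^5) / (1 − 0.7730)] ≈ 18.8361 million.

$18.836 million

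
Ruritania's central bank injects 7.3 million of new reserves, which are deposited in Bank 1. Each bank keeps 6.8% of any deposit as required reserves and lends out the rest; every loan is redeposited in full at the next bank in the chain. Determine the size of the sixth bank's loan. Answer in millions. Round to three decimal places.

4.784 million

Each bank lends a fraction (1 − rr) = 0.9320 of the deposit it receives, so Bank 6 receives 7.3·0.9320^5 and lends 7.3·0.9320^6 ≈ 4.7843 million.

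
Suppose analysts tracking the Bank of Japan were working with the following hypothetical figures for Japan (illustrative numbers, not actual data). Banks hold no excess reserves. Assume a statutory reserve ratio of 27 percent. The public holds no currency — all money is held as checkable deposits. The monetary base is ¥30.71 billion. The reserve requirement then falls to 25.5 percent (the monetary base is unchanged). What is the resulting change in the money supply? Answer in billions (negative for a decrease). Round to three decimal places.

¥6.691 billion

Initially m₁ = 1 / (0.27) ≈ 3.703704, so M₁ = 3.703704 × 30.71 ≈ 113.7407 billion.
After the change m₂ = 1 / (0.255) ≈ 3.921569, so M₂ = 3.921569 × 30.71 ≈ 120.4314 billion.
ΔM = M₂ − M₁ = 120.4314 − 113.7407 = 6.6907 billion.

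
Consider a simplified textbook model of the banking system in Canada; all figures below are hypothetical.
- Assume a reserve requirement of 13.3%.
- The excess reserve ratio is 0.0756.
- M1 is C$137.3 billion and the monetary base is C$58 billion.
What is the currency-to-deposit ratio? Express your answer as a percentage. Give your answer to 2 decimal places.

37.02%

Using m = M/MB = 137.3/58 ≈ 2.367241. From m = (1 + c)/(c + rr + e), rearranging gives 1 + c = m·(c + rr + e), so c·(1 − m) = m·(rr + e) − 1.
Hence c = [m·(rr + e) − 1]/(1 − m) = [2.367241 × (0.133 + 0.0756) − 1] / (1 − 2.367241) ≈ 0.370230.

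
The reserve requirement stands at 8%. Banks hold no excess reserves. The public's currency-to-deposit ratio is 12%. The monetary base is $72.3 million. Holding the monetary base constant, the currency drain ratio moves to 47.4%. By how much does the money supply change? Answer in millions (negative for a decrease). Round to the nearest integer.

-213 million

Initially m₁ = (1 + 0.12) / (0.08 + 0.12) = 5.6, so M₁ = 5.6 × 72.3 = 404.88 million.
After the change m₂ = (1 + 0.474) / (0.08 + 0.474) ≈ 2.6606, so M₂ = 2.6606 × 72.3 ≈ 192.3614 million.
ΔM = M₂ − M₁ = 192.3614 − 404.88 = -212.5186 million.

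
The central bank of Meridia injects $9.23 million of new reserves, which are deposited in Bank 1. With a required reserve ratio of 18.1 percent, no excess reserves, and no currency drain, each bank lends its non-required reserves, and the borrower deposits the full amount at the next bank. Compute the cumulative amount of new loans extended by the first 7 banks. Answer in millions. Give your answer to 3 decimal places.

$31.442 million

Bank i lends (1 − rr)^i of the original deposit: Bank 1 lends 9.23·0.8190 ≈ 7.5594, Bank 2 lends 9.23·0.8190² ≈ 6.1911, and so on.
Summing a geometric series: total = 9.23·[0.8190·(1 − 0.8190^7) / (1 − 0.8190)] ≈ 31.4418 million.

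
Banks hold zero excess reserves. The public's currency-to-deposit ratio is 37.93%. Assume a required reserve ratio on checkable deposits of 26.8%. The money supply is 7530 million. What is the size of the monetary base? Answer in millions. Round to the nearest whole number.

The money multiplier is m = (1 + c) / (rr + c) = (1 + 0.3793) / (0.268 + 0.3793) ≈ 2.13085.
MB = M / m = 7530 / 2.13085 ≈ 3533.8011 million.

3534 million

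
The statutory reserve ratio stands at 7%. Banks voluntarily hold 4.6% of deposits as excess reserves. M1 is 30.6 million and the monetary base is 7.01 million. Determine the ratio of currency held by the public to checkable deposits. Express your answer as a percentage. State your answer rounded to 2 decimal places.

Using m = M/MB = 30.6/7.01 ≈ 4.365193. From m = (1 + c)/(c + rr + e), rearranging gives 1 + c = m·(c + rr + e), so c·(1 − m) = m·(rr + e) − 1.
Hence c = [m·(rr + e) − 1]/(1 − m) = [4.365193 × (0.07 + 0.046) − 1] / (1 − 4.365193) ≈ 0.146689.

14.67%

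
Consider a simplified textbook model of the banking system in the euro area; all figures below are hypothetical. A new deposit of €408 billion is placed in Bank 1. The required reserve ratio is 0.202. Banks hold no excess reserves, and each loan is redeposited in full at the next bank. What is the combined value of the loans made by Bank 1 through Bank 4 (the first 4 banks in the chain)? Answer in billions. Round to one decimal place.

€958.2 billion

Bank i lends (1 − rr)^i of the original deposit: Bank 1 lends 408·0.7980 = 325.5840, Bank 2 lends 408·0.7980² ≈ 259.8160, and so on.
Summing a geometric series: total = 408·[0.7980·(1 − 0.7980^4) / (1 − 0.7980)] ≈ 958.1851 billion.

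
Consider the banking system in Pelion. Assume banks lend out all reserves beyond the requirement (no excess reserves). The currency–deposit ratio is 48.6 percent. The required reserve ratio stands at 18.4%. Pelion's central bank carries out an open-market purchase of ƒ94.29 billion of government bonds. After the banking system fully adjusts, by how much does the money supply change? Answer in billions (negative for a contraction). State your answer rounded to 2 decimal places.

ƒ209.13 billion

The money multiplier is m = (1 + c) / (rr + c) = (1 + 0.486) / (0.184 + 0.486) ≈ 2.21791.
The purchase adds 94.29 billion of base, so ΔM = m × ΔMB = 2.21791 × (+94.29) ≈ 209.1267 billion.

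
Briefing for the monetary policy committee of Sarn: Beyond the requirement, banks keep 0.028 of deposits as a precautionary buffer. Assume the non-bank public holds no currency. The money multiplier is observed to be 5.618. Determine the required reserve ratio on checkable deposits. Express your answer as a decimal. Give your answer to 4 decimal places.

0.1500

Using m = 5.618. Since m = (1 + c)/(c + rr + e), the denominator satisfies c + rr + e = (1 + c)/m = (1 + 0) / 5.618 ≈ 0.177999.
With c = 0 and e = 0.028, the required reserve ratio on checkable deposits is 0.177999 − 0 − 0.028 = 0.149999.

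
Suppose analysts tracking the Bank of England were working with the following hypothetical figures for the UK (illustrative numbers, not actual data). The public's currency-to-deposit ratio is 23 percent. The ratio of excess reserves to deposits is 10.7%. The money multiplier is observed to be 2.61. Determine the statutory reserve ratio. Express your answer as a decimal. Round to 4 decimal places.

0.1343

Using m = 2.61. Since m = (1 + c)/(c + rr + e), the denominator satisfies c + rr + e = (1 + c)/m = (1 + 0.23) / 2.61 ≈ 0.471264.
With c = 0.23 and e = 0.107, the statutory reserve ratio is 0.471264 − 0.23 − 0.107 = 0.134264.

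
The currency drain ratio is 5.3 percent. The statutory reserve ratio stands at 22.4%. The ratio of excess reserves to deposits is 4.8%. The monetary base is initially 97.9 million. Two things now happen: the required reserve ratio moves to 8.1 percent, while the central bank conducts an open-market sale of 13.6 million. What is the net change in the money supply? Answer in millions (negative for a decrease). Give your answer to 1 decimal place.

170.5 million

Before: m₁ = (1 + 0.053) / (0.224 + 0.048 + 0.053) = 3.24, MB₁ = 97.9, so M₁ = 3.24 × 97.9 = 317.196 million.
After: m₂ = (1 + 0.053) / (0.081 + 0.048 + 0.053) ≈ 5.7857, MB₂ = 97.9 − 13.6 = 84.3, so M₂ = 5.7857 × 84.3 ≈ 487.7345 million.
ΔM = M₂ − M₁ = 487.7345 − 317.196 = 170.5385 million.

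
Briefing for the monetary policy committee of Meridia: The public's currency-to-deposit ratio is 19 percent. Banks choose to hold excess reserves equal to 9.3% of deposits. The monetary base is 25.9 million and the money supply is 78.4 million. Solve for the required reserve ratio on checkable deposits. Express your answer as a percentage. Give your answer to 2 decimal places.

11.01%

Using m = M/MB = 78.4/25.9 ≈ 3.027027. Since m = (1 + c)/(c + rr + e), the denominator satisfies c + rr + e = (1 + c)/m = (1 + 0.19) / 3.027027 ≈ 0.393125.
With c = 0.19 and e = 0.093, the required reserve ratio on checkable deposits is 0.393125 − 0.19 − 0.093 = 0.110125.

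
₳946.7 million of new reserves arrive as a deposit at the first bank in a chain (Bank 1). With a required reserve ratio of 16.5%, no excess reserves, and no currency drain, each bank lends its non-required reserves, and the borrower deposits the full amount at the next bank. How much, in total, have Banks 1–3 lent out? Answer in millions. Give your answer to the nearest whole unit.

₳2002 million

Bank i lends (1 − rr)^i of the original deposit: Bank 1 lends 946.7·0.8350 = 790.4945, Bank 2 lends 946.7·0.8350² ≈ 660.0629, and so on.
Summing a geometric series: total = 946.7·[0.8350·(1 − 0.8350^3) / (1 − 0.8350)] ≈ 2001.7099 million.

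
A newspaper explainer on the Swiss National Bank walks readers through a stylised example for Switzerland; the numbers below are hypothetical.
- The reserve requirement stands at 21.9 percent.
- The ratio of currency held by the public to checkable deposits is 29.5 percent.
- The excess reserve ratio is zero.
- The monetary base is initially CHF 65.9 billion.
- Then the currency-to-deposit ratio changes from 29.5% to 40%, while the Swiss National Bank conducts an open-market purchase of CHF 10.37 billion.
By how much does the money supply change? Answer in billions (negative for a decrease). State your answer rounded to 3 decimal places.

CHF 6.469 billion

Before: m₁ = (1 + 0.295) / (0.219 + 0.295) ≈ 2.519455, MB₁ = 65.9, so M₁ = 2.519455 × 65.9 ≈ 166.0321 billion.
After: m₂ = (1 + 0.4) / (0.219 + 0.4) ≈ 2.261712, MB₂ = 65.9 + 10.37 = 76.27, so M₂ = 2.261712 × 76.27 ≈ 172.5008 billion.
ΔM = M₂ − M₁ = 172.5008 − 166.0321 = 6.4687 billion.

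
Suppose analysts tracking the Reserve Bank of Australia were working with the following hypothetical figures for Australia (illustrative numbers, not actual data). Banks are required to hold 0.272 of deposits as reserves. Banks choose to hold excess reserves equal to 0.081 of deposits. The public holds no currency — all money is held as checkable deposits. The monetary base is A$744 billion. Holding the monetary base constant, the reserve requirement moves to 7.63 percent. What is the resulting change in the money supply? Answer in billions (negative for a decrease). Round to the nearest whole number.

Initially m₁ = 1 / (0.272 + 0.081) ≈ 2.8329, so M₁ = 2.8329 × 744 = 2107.6776 billion.
After the change m₂ = 1 / (0.0763 + 0.081) ≈ 6.3573, so M₂ = 6.3573 × 744 = 4729.8312 billion.
ΔM = M₂ − M₁ = 4729.8312 − 2107.6776 = 2622.1536 billion.

A$2622 billion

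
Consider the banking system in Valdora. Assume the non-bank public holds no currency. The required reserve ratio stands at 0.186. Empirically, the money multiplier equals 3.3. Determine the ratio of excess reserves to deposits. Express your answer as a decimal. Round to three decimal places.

0.117

Using m = 3.3. Since m = (1 + c)/(c + rr + e), the denominator satisfies c + rr + e = (1 + c)/m = (1 + 0) / 3.3 ≈ 0.303030.
With c = 0 and rr = 0.186, the ratio of excess reserves to deposits is 0.303030 − 0 − 0.186 = 0.11703.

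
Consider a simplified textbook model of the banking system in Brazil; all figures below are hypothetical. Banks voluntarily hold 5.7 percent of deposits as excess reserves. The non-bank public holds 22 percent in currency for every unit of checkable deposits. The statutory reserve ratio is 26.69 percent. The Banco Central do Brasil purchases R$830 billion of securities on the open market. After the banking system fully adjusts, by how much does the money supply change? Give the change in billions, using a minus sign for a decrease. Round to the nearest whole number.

R$1862 billion

The money multiplier is m = (1 + c) / (rr + e + c) = (1 + 0.22) / (0.2669 + 0.057 + 0.22) ≈ 2.2431.
The purchase adds 830 billion of base, so ΔM = m × ΔMB = 2.2431 × (+830) = 1861.773 billion.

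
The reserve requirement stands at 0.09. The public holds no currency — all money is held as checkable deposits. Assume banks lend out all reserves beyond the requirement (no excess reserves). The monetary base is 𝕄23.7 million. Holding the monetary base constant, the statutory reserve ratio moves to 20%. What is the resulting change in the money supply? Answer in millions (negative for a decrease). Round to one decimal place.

-144.8 million

Initially m₁ = 1 / (0.09) ≈ 11.1111, so M₁ = 11.1111 × 23.7 ≈ 263.3331 million.
After the change m₂ = 1 / (0.2) = 5, so M₂ = 5 × 23.7 = 118.5 million.
ΔM = M₂ − M₁ = 118.5 − 263.3331 = -144.8331 million.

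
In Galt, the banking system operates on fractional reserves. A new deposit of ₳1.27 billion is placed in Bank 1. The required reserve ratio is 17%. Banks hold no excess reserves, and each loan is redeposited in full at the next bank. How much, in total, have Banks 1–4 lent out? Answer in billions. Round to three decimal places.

Bank i lends (1 − rr)^i of the original deposit: Bank 1 lends 1.27·0.8300 = 1.0541, Bank 2 lends 1.27·0.8300² ≈ 0.8749, and so on.
Summing a geometric series: total = 1.27·[0.8300·(1 − 0.8300^4) / (1 − 0.8300)] ≈ 3.2579 billion.

₳3.258 billion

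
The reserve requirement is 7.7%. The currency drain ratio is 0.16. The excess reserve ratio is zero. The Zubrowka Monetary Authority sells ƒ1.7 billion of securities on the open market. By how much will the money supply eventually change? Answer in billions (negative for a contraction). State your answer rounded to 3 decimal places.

-8.321 billion

The money multiplier is m = (1 + c) / (rr + c) = (1 + 0.16) / (0.077 + 0.16) ≈ 4.89451.
The sale removes 1.7 billion of base, so ΔM = m × ΔMB = 4.89451 × (−1.7) ≈ -8.3207 billion.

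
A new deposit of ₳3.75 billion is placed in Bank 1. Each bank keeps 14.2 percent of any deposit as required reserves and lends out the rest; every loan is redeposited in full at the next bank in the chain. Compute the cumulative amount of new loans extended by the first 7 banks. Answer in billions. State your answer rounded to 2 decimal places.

₳14.90 billion

Bank i lends (1 − rr)^i of the original deposit: Bank 1 lends 3.75·0.8580 = 3.2175, Bank 2 lends 3.75·0.8580² ≈ 2.7606, and so on.
Summing a geometric series: total = 3.75·[0.8580·(1 − 0.8580^7) / (1 − 0.8580)] ≈ 14.9024 billion.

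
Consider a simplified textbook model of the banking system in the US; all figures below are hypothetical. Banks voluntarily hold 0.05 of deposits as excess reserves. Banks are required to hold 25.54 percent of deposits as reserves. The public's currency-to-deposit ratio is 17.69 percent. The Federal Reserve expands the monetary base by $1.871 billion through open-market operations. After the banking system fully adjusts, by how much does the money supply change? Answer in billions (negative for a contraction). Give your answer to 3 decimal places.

$4.566 billion

The money multiplier is m = (1 + c) / (rr + e + c) = (1 + 0.1769) / (0.2554 + 0.05 + 0.1769) ≈ 2.44018.
The purchase adds 1.871 billion of base, so ΔM = m × ΔMB = 2.44018 × (+1.871) ≈ 4.5656 billion.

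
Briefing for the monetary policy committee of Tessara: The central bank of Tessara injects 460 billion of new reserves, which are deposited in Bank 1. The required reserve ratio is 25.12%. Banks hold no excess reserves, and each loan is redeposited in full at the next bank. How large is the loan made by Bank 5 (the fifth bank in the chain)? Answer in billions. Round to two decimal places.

Each bank lends a fraction (1 − rr) = 0.7488 of the deposit it receives, so Bank 5 receives 460·0.7488^4 and lends 460·0.7488^5 ≈ 108.2897 billion.

108.29 billion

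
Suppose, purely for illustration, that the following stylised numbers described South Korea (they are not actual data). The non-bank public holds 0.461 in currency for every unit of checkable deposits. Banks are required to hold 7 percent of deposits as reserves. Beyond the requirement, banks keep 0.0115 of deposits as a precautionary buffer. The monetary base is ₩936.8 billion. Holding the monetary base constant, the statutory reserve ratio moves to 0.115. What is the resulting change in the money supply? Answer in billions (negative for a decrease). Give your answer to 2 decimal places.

Initially m₁ = (1 + 0.461) / (0.07 + 0.0115 + 0.461) ≈ 2.693088, so M₁ = 2.693088 × 936.8 ≈ 2522.8848 billion.
After the change m₂ = (1 + 0.461) / (0.115 + 0.0115 + 0.461) ≈ 2.486809, so M₂ = 2.486809 × 936.8 ≈ 2329.6427 billion.
ΔM = M₂ − M₁ = 2329.6427 − 2522.8848 = -193.2421 billion.

-193.24 billion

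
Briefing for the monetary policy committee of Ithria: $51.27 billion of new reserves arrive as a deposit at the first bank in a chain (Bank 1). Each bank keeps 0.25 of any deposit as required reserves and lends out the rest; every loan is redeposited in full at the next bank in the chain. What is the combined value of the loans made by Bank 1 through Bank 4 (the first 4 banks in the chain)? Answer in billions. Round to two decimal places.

Bank i lends (1 − rr)^i of the original deposit: Bank 1 lends 51.27·0.7500 = 38.4525, Bank 2 lends 51.27·0.7500² ≈ 28.8394, and so on.
Summing a geometric series: total = 51.27·[0.7500·(1 − 0.7500^4) / (1 − 0.7500)] ≈ 105.1436 billion.

$105.14 billion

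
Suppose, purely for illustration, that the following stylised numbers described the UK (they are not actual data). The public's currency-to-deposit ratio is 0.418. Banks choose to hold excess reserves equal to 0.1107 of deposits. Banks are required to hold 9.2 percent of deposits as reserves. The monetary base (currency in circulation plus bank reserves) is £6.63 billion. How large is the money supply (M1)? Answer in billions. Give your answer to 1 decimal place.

The money multiplier is m = (1 + c) / (rr + e + c) = (1 + 0.418) / (0.092 + 0.1107 + 0.418) ≈ 2.2845.
So M = m × MB = 2.2845 × 6.63 ≈ 15.1462 billion.

£15.1 billion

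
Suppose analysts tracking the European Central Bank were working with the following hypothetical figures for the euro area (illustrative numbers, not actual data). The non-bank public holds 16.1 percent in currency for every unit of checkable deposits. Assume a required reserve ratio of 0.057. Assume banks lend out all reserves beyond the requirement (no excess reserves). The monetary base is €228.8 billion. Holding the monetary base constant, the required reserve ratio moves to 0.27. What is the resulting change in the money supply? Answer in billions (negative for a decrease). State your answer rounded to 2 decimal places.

Initially m₁ = (1 + 0.161) / (0.057 + 0.161) ≈ 5.325688, so M₁ = 5.325688 × 228.8 ≈ 1218.5174 billion.
After the change m₂ = (1 + 0.161) / (0.27 + 0.161) ≈ 2.693735, so M₂ = 2.693735 × 228.8 ≈ 616.3266 billion.
ΔM = M₂ − M₁ = 616.3266 − 1218.5174 = -602.1908 billion.

-602.19 billion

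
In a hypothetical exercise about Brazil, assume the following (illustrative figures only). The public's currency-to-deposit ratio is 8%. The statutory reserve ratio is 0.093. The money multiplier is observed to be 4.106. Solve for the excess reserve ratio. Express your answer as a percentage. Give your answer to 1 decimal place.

Using m = 4.106. Since m = (1 + c)/(c + rr + e), the denominator satisfies c + rr + e = (1 + c)/m = (1 + 0.08) / 4.106 ≈ 0.263030.
With c = 0.08 and rr = 0.093, the excess reserve ratio is 0.263030 − 0.08 − 0.093 = 0.09003.

9.0%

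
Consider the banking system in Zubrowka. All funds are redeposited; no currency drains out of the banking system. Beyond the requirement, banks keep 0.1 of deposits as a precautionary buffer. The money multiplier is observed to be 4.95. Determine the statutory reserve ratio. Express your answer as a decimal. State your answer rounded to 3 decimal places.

Using m = 4.95. Since m = (1 + c)/(c + rr + e), the denominator satisfies c + rr + e = (1 + c)/m = (1 + 0) / 4.95 ≈ 0.202020.
With c = 0 and e = 0.1, the statutory reserve ratio is 0.202020 − 0 − 0.1 = 0.10202.

0.102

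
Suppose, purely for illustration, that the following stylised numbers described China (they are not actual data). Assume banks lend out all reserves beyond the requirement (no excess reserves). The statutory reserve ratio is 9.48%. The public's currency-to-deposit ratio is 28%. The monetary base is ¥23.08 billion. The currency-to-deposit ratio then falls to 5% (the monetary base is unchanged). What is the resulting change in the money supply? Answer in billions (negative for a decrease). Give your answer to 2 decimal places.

¥88.54 billion

Initially m₁ = (1 + 0.28) / (0.0948 + 0.28) ≈ 3.41515, so M₁ = 3.41515 × 23.08 ≈ 78.8217 billion.
After the change m₂ = (1 + 0.05) / (0.0948 + 0.05) ≈ 7.25138, so M₂ = 7.25138 × 23.08 ≈ 167.3619 billion.
ΔM = M₂ − M₁ = 167.3619 − 78.8217 = 88.5402 billion.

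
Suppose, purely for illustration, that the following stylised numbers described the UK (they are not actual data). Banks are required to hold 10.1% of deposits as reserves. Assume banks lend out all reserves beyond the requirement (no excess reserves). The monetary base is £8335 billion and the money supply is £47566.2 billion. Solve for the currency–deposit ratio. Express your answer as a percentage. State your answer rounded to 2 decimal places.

9.00%

Using m = M/MB = 47566.2/8335 ≈ 5.706803. From m = (1 + c)/(c + rr + e), rearranging gives 1 + c = m·(c + rr + e), so c·(1 − m) = m·(rr + e) − 1.
Hence c = [m·(rr + e) − 1]/(1 − m) = [5.706803 × (0.101 + 0) − 1] / (1 − 5.706803) ≈ 0.090000.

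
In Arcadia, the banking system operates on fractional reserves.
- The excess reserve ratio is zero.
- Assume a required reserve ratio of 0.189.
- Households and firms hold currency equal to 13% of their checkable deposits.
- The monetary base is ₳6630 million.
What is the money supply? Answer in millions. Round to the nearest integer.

The money multiplier is m = (1 + c) / (rr + c) = (1 + 0.13) / (0.189 + 0.13) ≈ 3.54232.
So M = m × MB = 3.54232 × 6630 = 23485.5816 million.

₳23486 million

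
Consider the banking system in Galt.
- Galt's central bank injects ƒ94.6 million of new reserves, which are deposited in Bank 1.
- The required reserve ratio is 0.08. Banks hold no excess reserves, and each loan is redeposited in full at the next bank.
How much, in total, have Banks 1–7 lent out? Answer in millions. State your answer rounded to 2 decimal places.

ƒ481.02 million

Bank i lends (1 − rr)^i of the original deposit: Bank 1 lends 94.6·0.9200 = 87.0320, Bank 2 lends 94.6·0.9200² ≈ 80.0694, and so on.
Summing a geometric series: total = 94.6·[0.9200·(1 − 0.9200^7) / (1 − 0.9200)] ≈ 481.0187 million.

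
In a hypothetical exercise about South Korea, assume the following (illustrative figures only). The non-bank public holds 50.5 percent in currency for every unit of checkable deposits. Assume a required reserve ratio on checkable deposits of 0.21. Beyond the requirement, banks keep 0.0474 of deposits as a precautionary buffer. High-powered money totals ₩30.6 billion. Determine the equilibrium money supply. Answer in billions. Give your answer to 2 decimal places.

The money multiplier is m = (1 + c) / (rr + e + c) = (1 + 0.505) / (0.21 + 0.0474 + 0.505) ≈ 1.97403.
So M = m × MB = 1.97403 × 30.6 ≈ 60.4053 billion.

₩60.41 billion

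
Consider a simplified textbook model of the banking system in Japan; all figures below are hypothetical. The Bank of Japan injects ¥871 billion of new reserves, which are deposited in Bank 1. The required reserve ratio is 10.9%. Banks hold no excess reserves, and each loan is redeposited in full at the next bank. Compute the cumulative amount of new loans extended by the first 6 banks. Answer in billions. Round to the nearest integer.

¥3557 billion

Bank i lends (1 − rr)^i of the original deposit: Bank 1 lends 871·0.8910 = 776.0610, Bank 2 lends 871·0.8910² ≈ 691.4704, and so on.
Summing a geometric series: total = 871·[0.8910·(1 − 0.8910^6) / (1 − 0.8910)] ≈ 3557.4839 billion.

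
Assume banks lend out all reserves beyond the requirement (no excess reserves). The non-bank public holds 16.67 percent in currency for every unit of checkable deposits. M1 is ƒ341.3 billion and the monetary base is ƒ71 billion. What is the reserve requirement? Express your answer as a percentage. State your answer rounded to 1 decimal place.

7.6%

Using m = M/MB = 341.3/71 ≈ 4.807042. Since m = (1 + c)/(c + rr + e), the denominator satisfies c + rr + e = (1 + c)/m = (1 + 0.1667) / 4.807042 ≈ 0.242706.
With c = 0.1667 and e = 0, the reserve requirement is 0.242706 − 0.1667 − 0 = 0.076006.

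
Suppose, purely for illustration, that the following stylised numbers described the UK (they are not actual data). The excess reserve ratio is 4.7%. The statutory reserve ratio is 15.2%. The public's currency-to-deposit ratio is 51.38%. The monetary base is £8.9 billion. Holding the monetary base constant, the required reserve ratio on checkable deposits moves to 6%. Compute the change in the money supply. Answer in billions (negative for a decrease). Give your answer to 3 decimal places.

Initially m₁ = (1 + 0.5138) / (0.152 + 0.047 + 0.5138) ≈ 2.12374, so M₁ = 2.12374 × 8.9 ≈ 18.9013 billion.
After the change m₂ = (1 + 0.5138) / (0.06 + 0.047 + 0.5138) ≈ 2.43847, so M₂ = 2.43847 × 8.9 ≈ 21.7024 billion.
ΔM = M₂ − M₁ = 21.7024 − 18.9013 = 2.8011 billion.

£2.801 billion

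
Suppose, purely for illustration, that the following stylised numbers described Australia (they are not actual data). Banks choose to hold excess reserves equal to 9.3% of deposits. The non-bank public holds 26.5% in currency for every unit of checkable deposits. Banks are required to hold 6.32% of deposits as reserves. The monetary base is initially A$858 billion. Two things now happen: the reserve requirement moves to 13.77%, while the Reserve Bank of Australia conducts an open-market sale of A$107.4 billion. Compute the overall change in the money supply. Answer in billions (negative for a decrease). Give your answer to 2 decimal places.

-661.36 billion

Before: m₁ = (1 + 0.265) / (0.0632 + 0.093 + 0.265) ≈ 3.003324, MB₁ = 858, so M₁ = 3.003324 × 858 ≈ 2576.852 billion.
After: m₂ = (1 + 0.265) / (0.1377 + 0.093 + 0.265) ≈ 2.551947, MB₂ = 858 − 107.4 = 750.6, so M₂ = 2.551947 × 750.6 ≈ 1915.4914 billion.
ΔM = M₂ − M₁ = 1915.4914 − 2576.852 = -661.3606 billion.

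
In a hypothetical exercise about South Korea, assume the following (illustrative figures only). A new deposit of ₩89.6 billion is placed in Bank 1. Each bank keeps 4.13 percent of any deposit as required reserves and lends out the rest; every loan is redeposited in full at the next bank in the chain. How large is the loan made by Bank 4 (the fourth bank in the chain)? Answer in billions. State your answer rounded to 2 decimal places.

Each bank lends a fraction (1 − rr) = 0.9587 of the deposit it receives, so Bank 4 receives 89.6·0.9587^3 and lends 89.6·0.9587^4 ≈ 75.6901 billion.

₩75.69 billion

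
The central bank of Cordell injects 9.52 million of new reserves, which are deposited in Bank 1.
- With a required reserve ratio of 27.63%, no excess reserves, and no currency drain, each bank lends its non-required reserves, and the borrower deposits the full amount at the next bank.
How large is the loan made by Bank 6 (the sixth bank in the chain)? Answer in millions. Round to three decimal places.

1.368 million

Each bank lends a fraction (1 − rr) = 0.7237 of the deposit it receives, so Bank 6 receives 9.52·0.7237^5 and lends 9.52·0.7237^6 ≈ 1.3677 million.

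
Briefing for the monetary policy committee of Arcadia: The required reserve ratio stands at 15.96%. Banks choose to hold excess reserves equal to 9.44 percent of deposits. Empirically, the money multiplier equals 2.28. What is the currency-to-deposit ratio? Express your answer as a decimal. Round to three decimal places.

Using m = 2.28. From m = (1 + c)/(c + rr + e), rearranging gives 1 + c = m·(c + rr + e), so c·(1 − m) = m·(rr + e) − 1.
Hence c = [m·(rr + e) − 1]/(1 − m) = [2.28 × (0.1596 + 0.0944) − 1] / (1 − 2.28) ≈ 0.328813.

0.329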